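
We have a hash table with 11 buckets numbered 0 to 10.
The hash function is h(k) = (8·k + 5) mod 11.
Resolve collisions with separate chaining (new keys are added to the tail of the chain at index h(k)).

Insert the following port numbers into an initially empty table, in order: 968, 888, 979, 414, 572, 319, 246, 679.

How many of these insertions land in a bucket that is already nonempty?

4

968 → bucket 5
888 → bucket 3
979 → bucket 5 (collision)
414 → bucket 6
572 → bucket 5 (collision)
319 → bucket 5 (collision)
246 → bucket 4
679 → bucket 3 (collision)
Final buckets:
0: _
1: _
2: _
3: 888 -> 679
4: 246
5: 968 -> 979 -> 572 -> 319
6: 414
7: _
8: _
9: _
10: _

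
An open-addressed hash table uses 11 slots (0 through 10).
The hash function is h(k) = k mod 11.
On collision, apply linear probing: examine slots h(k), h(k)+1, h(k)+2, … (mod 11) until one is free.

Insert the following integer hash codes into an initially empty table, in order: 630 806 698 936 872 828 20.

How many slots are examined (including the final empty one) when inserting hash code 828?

5

630 hashes to 3; slot 3 is free -> place at 3.
806 hashes to 3; 3 taken -> place at 4.
698 hashes to 5; slot 5 is free -> place at 5.
936 hashes to 1; slot 1 is free -> place at 1.
872 hashes to 3; 3,4,5 taken -> place at 6.
828 hashes to 3; 3,4,5,6 taken -> place at 7.
20 hashes to 9; slot 9 is free -> place at 9.
Table: [—, 936, —, 630, 806, 698, 872, 828, —, 20, —]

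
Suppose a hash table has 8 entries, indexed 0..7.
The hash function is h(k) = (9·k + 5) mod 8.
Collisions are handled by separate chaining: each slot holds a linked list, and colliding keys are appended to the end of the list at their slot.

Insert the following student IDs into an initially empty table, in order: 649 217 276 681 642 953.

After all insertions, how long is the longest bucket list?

4

649 → bucket 6
217 → bucket 6 (collision)
276 → bucket 1
681 → bucket 6 (collision)
642 → bucket 7
953 → bucket 6 (collision)
Final buckets:
0: _
1: 276
2: _
3: _
4: _
5: _
6: 649 -> 217 -> 681 -> 953
7: 642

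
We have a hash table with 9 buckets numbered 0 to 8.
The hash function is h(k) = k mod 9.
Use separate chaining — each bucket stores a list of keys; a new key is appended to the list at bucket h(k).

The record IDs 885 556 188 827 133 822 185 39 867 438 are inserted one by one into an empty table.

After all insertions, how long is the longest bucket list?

885 -> bucket 3
556 -> bucket 7
188 -> bucket 8
827 -> bucket 8 (collision)
133 -> bucket 7 (collision)
822 -> bucket 3 (collision)
185 -> bucket 5
39 -> bucket 3 (collision)
867 -> bucket 3 (collision)
438 -> bucket 6
Final buckets:
0: _
1: _
2: _
3: 885 -> 822 -> 39 -> 867
4: _
5: 185
6: 438
7: 556 -> 133
8: 188 -> 827

4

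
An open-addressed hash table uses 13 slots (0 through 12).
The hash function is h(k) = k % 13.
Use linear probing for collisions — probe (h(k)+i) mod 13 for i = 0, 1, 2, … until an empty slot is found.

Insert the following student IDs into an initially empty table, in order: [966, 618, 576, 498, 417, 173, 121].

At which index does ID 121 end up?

966 hashes to 4; slot 4 is free => place at 4.
618 hashes to 7; slot 7 is free => place at 7.
576 hashes to 4; 4 taken => place at 5.
498 hashes to 4; 4,5 taken => place at 6.
417 hashes to 1; slot 1 is free => place at 1.
173 hashes to 4; 4,5,6,7 taken => place at 8.
121 hashes to 4; 4,5,6,7,8 taken => place at 9.
Table: [-, 417, -, -, 966, 576, 498, 618, 173, 121, -, -, -]

9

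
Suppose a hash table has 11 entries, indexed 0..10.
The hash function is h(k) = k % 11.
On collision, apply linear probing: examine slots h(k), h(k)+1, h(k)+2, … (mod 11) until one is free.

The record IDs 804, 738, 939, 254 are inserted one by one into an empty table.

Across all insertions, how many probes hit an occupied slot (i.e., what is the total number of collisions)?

804 hashes to 1; slot 1 is free → place at 1.
738 hashes to 1; 1 taken → place at 2.
939 hashes to 4; slot 4 is free → place at 4.
254 hashes to 1; 1,2 taken → place at 3.
Table: [., 804, 738, 254, 939, ., ., ., ., ., .]

3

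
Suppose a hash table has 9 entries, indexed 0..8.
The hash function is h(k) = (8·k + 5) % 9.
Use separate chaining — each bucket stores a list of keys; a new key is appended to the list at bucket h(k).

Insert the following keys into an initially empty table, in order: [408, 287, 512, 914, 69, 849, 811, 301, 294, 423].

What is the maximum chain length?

2

408 → bucket 2
287 → bucket 6
512 → bucket 6 (collision)
914 → bucket 0
69 → bucket 8
849 → bucket 2 (collision)
811 → bucket 4
301 → bucket 1
294 → bucket 8 (collision)
423 → bucket 5
Final buckets:
0: 914
1: 301
2: 408 -> 849
3: —
4: 811
5: 423
6: 287 -> 512
7: —
8: 69 -> 294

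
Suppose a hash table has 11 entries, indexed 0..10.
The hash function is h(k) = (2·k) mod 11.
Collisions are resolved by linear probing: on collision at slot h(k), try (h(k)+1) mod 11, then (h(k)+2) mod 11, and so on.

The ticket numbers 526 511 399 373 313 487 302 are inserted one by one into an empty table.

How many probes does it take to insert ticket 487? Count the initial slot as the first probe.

526 hashes to 7; slot 7 is free → place at 7.
511 hashes to 10; slot 10 is free → place at 10.
399 hashes to 6; slot 6 is free → place at 6.
373 hashes to 9; slot 9 is free → place at 9.
313 hashes to 10; 10 taken → place at 0.
487 hashes to 6; 6,7 taken → place at 8.
302 hashes to 10; 10,0 taken → place at 1.
Table: [313, 302, -, -, -, -, 399, 526, 487, 373, 511]

3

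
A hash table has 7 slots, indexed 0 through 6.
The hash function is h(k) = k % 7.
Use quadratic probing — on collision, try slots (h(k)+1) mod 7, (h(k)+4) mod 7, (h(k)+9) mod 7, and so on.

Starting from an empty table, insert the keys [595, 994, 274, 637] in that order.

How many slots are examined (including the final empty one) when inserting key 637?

3

595: h=0 → slot 0
994: h=0, probe 0,1 → slot 1
274: h=1, probe 1,2 → slot 2
637: h=0, probe 0,1,4 → slot 4
Table: [595, 994, 274, -, 637, -, -]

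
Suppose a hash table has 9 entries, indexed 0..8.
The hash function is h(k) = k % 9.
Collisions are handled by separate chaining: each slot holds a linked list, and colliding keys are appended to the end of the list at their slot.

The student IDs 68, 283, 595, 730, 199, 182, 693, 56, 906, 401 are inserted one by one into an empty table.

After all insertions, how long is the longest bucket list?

3

68 → bucket 5
283 → bucket 4
595 → bucket 1
730 → bucket 1 (collision)
199 → bucket 1 (collision)
182 → bucket 2
693 → bucket 0
56 → bucket 2 (collision)
906 → bucket 6
401 → bucket 5 (collision)
Final buckets:
0: 693
1: 595 -> 730 -> 199
2: 182 -> 56
3: —
4: 283
5: 68 -> 401
6: 906
7: —
8: —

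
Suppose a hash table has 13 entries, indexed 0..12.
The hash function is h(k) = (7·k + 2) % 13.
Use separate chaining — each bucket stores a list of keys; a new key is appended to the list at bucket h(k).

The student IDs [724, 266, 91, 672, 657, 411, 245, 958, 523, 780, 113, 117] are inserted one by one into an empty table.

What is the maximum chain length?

Insert 724: h=0, bucket 0 empty → new chain.
Insert 266: h=5, bucket 5 empty → new chain.
Insert 91: h=2, bucket 2 empty → new chain.
Insert 672: h=0, bucket 0 nonempty → append to chain.
Insert 657: h=12, bucket 12 empty → new chain.
Insert 411: h=6, bucket 6 empty → new chain.
Insert 245: h=1, bucket 1 empty → new chain.
Insert 958: h=0, bucket 0 nonempty → append to chain.
Insert 523: h=10, bucket 10 empty → new chain.
Insert 780: h=2, bucket 2 nonempty → append to chain.
Insert 113: h=0, bucket 0 nonempty → append to chain.
Insert 117: h=2, bucket 2 nonempty → append to chain.
Final buckets:
0: 724 -> 672 -> 958 -> 113
1: 245
2: 91 -> 780 -> 117
3: —
4: —
5: 266
6: 411
7: —
8: —
9: —
10: 523
11: —
12: 657

4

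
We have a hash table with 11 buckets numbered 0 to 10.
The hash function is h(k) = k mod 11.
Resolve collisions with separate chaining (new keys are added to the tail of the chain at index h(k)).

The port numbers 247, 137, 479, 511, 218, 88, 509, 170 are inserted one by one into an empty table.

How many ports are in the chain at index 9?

1

Insert 247: h=5, bucket 5 empty → new chain.
Insert 137: h=5, bucket 5 nonempty → append to chain.
Insert 479: h=6, bucket 6 empty → new chain.
Insert 511: h=5, bucket 5 nonempty → append to chain.
Insert 218: h=9, bucket 9 empty → new chain.
Insert 88: h=0, bucket 0 empty → new chain.
Insert 509: h=3, bucket 3 empty → new chain.
Insert 170: h=5, bucket 5 nonempty → append to chain.
Final buckets:
0: 88
1: -
2: -
3: 509
4: -
5: 247 -> 137 -> 511 -> 170
6: 479
7: -
8: -
9: 218
10: -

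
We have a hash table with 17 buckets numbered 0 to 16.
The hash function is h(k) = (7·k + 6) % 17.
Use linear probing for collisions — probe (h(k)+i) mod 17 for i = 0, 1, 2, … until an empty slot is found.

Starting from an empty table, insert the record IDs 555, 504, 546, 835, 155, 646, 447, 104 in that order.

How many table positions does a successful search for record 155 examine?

555: h=15 -> slot 15
504: h=15, probe 15,16 -> slot 16
546: h=3 -> slot 3
835: h=3, probe 3,4 -> slot 4
155: h=3, probe 3,4,5 -> slot 5
646: h=6 -> slot 6
447: h=7 -> slot 7
104: h=3, probe 3,4,5,6,7,8 -> slot 8
Table: [., ., ., 546, 835, 155, 646, 447, 104, ., ., ., ., ., ., 555, 504]
Lookup 155: h=3, probe 3,4,5 → found at 5.

3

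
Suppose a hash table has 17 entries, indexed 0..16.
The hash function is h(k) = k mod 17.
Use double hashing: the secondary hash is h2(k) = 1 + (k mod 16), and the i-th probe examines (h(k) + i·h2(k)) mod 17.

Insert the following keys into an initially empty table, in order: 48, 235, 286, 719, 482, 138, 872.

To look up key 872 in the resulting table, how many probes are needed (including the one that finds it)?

4

Insert 48: h=14, slot 14 empty -> index 14.
Insert 235: h=14, h2=12, slot 14 occupied -> index 9.
Insert 286: h=14, h2=15, slot 14 occupied -> index 12.
Insert 719: h=5, slot 5 empty -> index 5.
Insert 482: h=6, slot 6 empty -> index 6.
Insert 138: h=2, slot 2 empty -> index 2.
Insert 872: h=5, h2=9, slots 5,14,6 occupied -> index 15.
Table: [—, —, 138, —, —, 719, 482, —, —, 235, —, —, 286, —, 48, 872, —]
Lookup 872: h=5, h2=9, probe 5,14,6,15 → found at 15.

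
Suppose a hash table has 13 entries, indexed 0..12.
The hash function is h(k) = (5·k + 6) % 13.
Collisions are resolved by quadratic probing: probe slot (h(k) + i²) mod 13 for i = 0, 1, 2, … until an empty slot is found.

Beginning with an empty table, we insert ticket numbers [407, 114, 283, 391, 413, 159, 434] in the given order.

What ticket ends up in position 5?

283

Insert 407: h=0, slot 0 empty => index 0.
Insert 114: h=4, slot 4 empty => index 4.
Insert 283: h=4, slot 4 occupied => index 5.
Insert 391: h=11, slot 11 empty => index 11.
Insert 413: h=4, slots 4,5 occupied => index 8.
Insert 159: h=8, slot 8 occupied => index 9.
Insert 434: h=5, slot 5 occupied => index 6.
Table: [407, —, —, —, 114, 283, 434, —, 413, 159, —, 391, —]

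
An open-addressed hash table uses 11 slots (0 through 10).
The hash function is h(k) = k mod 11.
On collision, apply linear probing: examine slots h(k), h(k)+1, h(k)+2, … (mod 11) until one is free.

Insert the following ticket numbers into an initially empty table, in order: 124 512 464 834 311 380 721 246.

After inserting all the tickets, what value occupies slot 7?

380

Insert 124: h=3, slot 3 empty => index 3.
Insert 512: h=6, slot 6 empty => index 6.
Insert 464: h=2, slot 2 empty => index 2.
Insert 834: h=9, slot 9 empty => index 9.
Insert 311: h=3, slot 3 occupied => index 4.
Insert 380: h=6, slot 6 occupied => index 7.
Insert 721: h=6, slots 6,7 occupied => index 8.
Insert 246: h=4, slot 4 occupied => index 5.
Table: [∅, ∅, 464, 124, 311, 246, 512, 380, 721, 834, ∅]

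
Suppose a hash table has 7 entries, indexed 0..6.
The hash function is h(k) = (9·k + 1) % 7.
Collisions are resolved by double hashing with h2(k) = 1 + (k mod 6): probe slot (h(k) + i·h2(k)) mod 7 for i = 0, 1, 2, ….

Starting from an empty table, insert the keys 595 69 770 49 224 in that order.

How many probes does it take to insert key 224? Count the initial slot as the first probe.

Insert 595: h=1, slot 1 empty -> index 1.
Insert 69: h=6, slot 6 empty -> index 6.
Insert 770: h=1, h2=3, slot 1 occupied -> index 4.
Insert 49: h=1, h2=2, slot 1 occupied -> index 3.
Insert 224: h=1, h2=3, slots 1,4 occupied -> index 0.
Table: [224, 595, ∅, 49, 770, ∅, 69]

3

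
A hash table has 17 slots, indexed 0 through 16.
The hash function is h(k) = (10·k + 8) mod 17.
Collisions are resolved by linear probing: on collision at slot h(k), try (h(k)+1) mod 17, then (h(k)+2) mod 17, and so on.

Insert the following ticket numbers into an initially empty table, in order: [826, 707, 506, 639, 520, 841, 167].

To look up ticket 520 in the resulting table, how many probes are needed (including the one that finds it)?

826: h=6 -> slot 6
707: h=6, probe 6,7 -> slot 7
506: h=2 -> slot 2
639: h=6, probe 6,7,8 -> slot 8
520: h=6, probe 6,7,8,9 -> slot 9
841: h=3 -> slot 3
167: h=12 -> slot 12
Table: [—, —, 506, 841, —, —, 826, 707, 639, 520, —, —, 167, —, —, —, —]
Lookup 520: h=6, probe 6,7,8,9 → found at 9.

4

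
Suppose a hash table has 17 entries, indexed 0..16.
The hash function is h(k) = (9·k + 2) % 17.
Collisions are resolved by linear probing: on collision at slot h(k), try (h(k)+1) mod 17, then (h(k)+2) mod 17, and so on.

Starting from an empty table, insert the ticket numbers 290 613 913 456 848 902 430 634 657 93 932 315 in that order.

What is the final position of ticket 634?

15

290 hashes to 11; slot 11 is free -> place at 11.
613 hashes to 11; 11 taken -> place at 12.
913 hashes to 8; slot 8 is free -> place at 8.
456 hashes to 9; slot 9 is free -> place at 9.
848 hashes to 1; slot 1 is free -> place at 1.
902 hashes to 11; 11,12 taken -> place at 13.
430 hashes to 13; 13 taken -> place at 14.
634 hashes to 13; 13,14 taken -> place at 15.
657 hashes to 16; slot 16 is free -> place at 16.
93 hashes to 6; slot 6 is free -> place at 6.
932 hashes to 9; 9 taken -> place at 10.
315 hashes to 15; 15,16 taken -> place at 0.
Table: [315, 848, -, -, -, -, 93, -, 913, 456, 932, 290, 613, 902, 430, 634, 657]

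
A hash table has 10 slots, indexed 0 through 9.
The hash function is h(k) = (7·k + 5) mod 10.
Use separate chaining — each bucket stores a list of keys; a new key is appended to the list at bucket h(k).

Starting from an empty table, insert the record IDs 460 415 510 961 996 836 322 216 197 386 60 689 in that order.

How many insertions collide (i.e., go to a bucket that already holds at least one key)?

Insert 460: h=5, bucket 5 empty → new chain.
Insert 415: h=0, bucket 0 empty → new chain.
Insert 510: h=5, bucket 5 nonempty → append to chain.
Insert 961: h=2, bucket 2 empty → new chain.
Insert 996: h=7, bucket 7 empty → new chain.
Insert 836: h=7, bucket 7 nonempty → append to chain.
Insert 322: h=9, bucket 9 empty → new chain.
Insert 216: h=7, bucket 7 nonempty → append to chain.
Insert 197: h=4, bucket 4 empty → new chain.
Insert 386: h=7, bucket 7 nonempty → append to chain.
Insert 60: h=5, bucket 5 nonempty → append to chain.
Insert 689: h=8, bucket 8 empty → new chain.
Final buckets:
0: 415
1: —
2: 961
3: —
4: 197
5: 460 -> 510 -> 60
6: —
7: 996 -> 836 -> 216 -> 386
8: 689
9: 322

5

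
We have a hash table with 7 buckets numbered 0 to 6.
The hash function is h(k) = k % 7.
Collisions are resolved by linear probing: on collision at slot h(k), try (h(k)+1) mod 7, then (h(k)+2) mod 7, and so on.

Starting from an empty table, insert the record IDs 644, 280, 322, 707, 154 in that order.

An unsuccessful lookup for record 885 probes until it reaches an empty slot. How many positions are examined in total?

3

644 hashes to 0; slot 0 is free => place at 0.
280 hashes to 0; 0 taken => place at 1.
322 hashes to 0; 0,1 taken => place at 2.
707 hashes to 0; 0,1,2 taken => place at 3.
154 hashes to 0; 0,1,2,3 taken => place at 4.
Table: [644, 280, 322, 707, 154, _, _]
Lookup 885: h=3, probe 3,4,5 → slot 5 empty, not found.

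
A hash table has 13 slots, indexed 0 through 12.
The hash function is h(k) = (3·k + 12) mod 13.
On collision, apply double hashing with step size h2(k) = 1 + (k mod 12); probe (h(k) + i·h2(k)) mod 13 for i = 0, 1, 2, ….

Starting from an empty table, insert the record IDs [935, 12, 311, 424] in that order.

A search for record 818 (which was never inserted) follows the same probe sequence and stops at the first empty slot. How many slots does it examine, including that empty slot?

935: h=9 -> slot 9
12: h=9, h2=1, probe 9,10 -> slot 10
311: h=9, h2=12, probe 9,8 -> slot 8
424: h=10, h2=5, probe 10,2 -> slot 2
Table: [∅, ∅, 424, ∅, ∅, ∅, ∅, ∅, 311, 935, 12, ∅, ∅]
Lookup 818: h=9, h2=3, probe 9,12 → slot 12 empty, not found.

2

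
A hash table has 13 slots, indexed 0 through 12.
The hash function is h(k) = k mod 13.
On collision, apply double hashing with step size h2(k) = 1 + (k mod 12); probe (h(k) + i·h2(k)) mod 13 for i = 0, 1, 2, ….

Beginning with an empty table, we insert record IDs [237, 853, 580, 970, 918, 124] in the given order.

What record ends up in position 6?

970

237: h=3 → slot 3
853: h=8 → slot 8
580: h=8, h2=5, probe 8,0 → slot 0
970: h=8, h2=11, probe 8,6 → slot 6
918: h=8, h2=7, probe 8,2 → slot 2
124: h=7 → slot 7
Table: [580, ∅, 918, 237, ∅, ∅, 970, 124, 853, ∅, ∅, ∅, ∅]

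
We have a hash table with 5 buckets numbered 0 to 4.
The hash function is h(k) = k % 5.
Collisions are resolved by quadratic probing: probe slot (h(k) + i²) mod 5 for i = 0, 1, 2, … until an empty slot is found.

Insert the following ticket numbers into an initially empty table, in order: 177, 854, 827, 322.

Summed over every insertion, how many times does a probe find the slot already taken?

177 hashes to 2; slot 2 is free → place at 2.
854 hashes to 4; slot 4 is free → place at 4.
827 hashes to 2; 2 taken → place at 3.
322 hashes to 2; 2,3 taken → place at 1.
Table: [—, 322, 177, 827, 854]

3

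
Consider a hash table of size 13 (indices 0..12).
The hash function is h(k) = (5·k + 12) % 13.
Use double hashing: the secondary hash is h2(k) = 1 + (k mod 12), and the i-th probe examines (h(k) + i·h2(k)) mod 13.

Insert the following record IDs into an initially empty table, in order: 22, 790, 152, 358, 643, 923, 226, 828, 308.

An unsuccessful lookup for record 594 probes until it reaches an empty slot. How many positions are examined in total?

4

22: h=5 → slot 5
790: h=10 → slot 10
152: h=5, h2=9, probe 5,1 → slot 1
358: h=8 → slot 8
643: h=3 → slot 3
923: h=12 → slot 12
226: h=11 → slot 11
828: h=5, h2=1, probe 5,6 → slot 6
308: h=5, h2=9, probe 5,1,10,6,2 → slot 2
Table: [., 152, 308, 643, ., 22, 828, ., 358, ., 790, 226, 923]
Lookup 594: h=5, h2=7, probe 5,12,6,0 → slot 0 empty, not found.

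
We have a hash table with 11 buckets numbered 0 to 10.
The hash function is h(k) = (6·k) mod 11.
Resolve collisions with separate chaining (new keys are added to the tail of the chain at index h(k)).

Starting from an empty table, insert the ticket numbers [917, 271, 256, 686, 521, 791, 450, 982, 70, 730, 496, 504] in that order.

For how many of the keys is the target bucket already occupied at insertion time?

Insert 917: h=2, bucket 2 empty → new chain.
Insert 271: h=9, bucket 9 empty → new chain.
Insert 256: h=7, bucket 7 empty → new chain.
Insert 686: h=2, bucket 2 nonempty → append to chain.
Insert 521: h=2, bucket 2 nonempty → append to chain.
Insert 791: h=5, bucket 5 empty → new chain.
Insert 450: h=5, bucket 5 nonempty → append to chain.
Insert 982: h=7, bucket 7 nonempty → append to chain.
Insert 70: h=2, bucket 2 nonempty → append to chain.
Insert 730: h=2, bucket 2 nonempty → append to chain.
Insert 496: h=6, bucket 6 empty → new chain.
Insert 504: h=10, bucket 10 empty → new chain.
Final buckets:
0: .
1: .
2: 917 -> 686 -> 521 -> 70 -> 730
3: .
4: .
5: 791 -> 450
6: 496
7: 256 -> 982
8: .
9: 271
10: 504

6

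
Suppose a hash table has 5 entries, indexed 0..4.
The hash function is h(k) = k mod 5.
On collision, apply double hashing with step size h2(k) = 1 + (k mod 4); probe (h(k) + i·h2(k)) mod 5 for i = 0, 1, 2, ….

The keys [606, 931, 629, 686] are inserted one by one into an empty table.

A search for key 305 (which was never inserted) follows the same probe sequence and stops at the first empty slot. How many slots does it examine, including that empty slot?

5

Insert 606: h=1, slot 1 empty → index 1.
Insert 931: h=1, h2=4, slot 1 occupied → index 0.
Insert 629: h=4, slot 4 empty → index 4.
Insert 686: h=1, h2=3, slots 1,4 occupied → index 2.
Table: [931, 606, 686, ∅, 629]
Lookup 305: h=0, h2=2, probe 0,2,4,1,3 → slot 3 empty, not found.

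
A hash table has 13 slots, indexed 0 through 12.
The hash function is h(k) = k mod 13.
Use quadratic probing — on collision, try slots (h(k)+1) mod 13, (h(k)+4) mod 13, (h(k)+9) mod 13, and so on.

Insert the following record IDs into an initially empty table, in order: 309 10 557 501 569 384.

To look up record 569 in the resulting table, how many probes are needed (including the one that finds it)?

3

309 hashes to 10; slot 10 is free → place at 10.
10 hashes to 10; 10 taken → place at 11.
557 hashes to 11; 11 taken → place at 12.
501 hashes to 7; slot 7 is free → place at 7.
569 hashes to 10; 10,11 taken → place at 1.
384 hashes to 7; 7 taken → place at 8.
Table: [—, 569, —, —, —, —, —, 501, 384, —, 309, 10, 557]
Lookup 569: h=10, probe 10,11,1 → found at 1.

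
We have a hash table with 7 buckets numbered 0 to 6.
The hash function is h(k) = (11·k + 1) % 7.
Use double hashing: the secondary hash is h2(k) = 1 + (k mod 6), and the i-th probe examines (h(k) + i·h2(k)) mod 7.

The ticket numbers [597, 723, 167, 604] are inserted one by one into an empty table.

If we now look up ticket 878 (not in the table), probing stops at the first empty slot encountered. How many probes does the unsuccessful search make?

3

597 hashes to 2; slot 2 is free → place at 2.
723 hashes to 2, h2=4; 2 taken → place at 6.
167 hashes to 4; slot 4 is free → place at 4.
604 hashes to 2, h2=5; 2 taken → place at 0.
Table: [604, —, 597, —, 167, —, 723]
Lookup 878: h=6, h2=3, probe 6,2,5 → slot 5 empty, not found.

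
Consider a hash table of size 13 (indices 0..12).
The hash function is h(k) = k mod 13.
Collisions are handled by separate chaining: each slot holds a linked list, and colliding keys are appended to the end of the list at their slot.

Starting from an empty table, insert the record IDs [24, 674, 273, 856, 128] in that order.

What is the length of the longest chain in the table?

4

Insert 24: h=11, bucket 11 empty → new chain.
Insert 674: h=11, bucket 11 nonempty → append to chain.
Insert 273: h=0, bucket 0 empty → new chain.
Insert 856: h=11, bucket 11 nonempty → append to chain.
Insert 128: h=11, bucket 11 nonempty → append to chain.
Final buckets:
0: 273
1: .
2: .
3: .
4: .
5: .
6: .
7: .
8: .
9: .
10: .
11: 24 -> 674 -> 856 -> 128
12: .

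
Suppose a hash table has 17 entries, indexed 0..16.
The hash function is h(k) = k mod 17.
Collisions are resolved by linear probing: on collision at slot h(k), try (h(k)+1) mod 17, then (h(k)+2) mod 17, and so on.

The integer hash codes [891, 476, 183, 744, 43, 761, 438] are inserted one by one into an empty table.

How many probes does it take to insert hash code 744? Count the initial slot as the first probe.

2

891 hashes to 7; slot 7 is free → place at 7.
476 hashes to 0; slot 0 is free → place at 0.
183 hashes to 13; slot 13 is free → place at 13.
744 hashes to 13; 13 taken → place at 14.
43 hashes to 9; slot 9 is free → place at 9.
761 hashes to 13; 13,14 taken → place at 15.
438 hashes to 13; 13,14,15 taken → place at 16.
Table: [476, —, —, —, —, —, —, 891, —, 43, —, —, —, 183, 744, 761, 438]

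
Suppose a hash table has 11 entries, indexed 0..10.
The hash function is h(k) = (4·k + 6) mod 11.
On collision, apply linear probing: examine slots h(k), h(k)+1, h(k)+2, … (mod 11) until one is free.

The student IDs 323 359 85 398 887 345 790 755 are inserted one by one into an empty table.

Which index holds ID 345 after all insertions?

4

323: h=0 → slot 0
359: h=1 → slot 1
85: h=5 → slot 5
398: h=3 → slot 3
887: h=1, probe 1,2 → slot 2
345: h=0, probe 0,1,2,3,4 → slot 4
790: h=9 → slot 9
755: h=1, probe 1,2,3,4,5,6 → slot 6
Table: [323, 359, 887, 398, 345, 85, 755, -, -, 790, -]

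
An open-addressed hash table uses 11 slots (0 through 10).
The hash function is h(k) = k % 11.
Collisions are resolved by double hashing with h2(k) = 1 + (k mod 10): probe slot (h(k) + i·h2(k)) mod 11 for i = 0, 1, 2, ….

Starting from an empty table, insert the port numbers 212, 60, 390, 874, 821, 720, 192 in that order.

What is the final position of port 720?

212: h=3 => slot 3
60: h=5 => slot 5
390: h=5, h2=1, probe 5,6 => slot 6
874: h=5, h2=5, probe 5,10 => slot 10
821: h=7 => slot 7
720: h=5, h2=1, probe 5,6,7,8 => slot 8
192: h=5, h2=3, probe 5,8,0 => slot 0
Table: [192, ∅, ∅, 212, ∅, 60, 390, 821, 720, ∅, 874]

8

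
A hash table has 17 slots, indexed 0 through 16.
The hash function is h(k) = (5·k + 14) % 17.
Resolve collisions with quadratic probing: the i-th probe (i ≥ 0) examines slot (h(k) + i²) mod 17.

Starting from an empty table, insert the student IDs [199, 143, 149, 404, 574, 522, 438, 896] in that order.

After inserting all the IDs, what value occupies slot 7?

522

Insert 199: h=6, slot 6 empty => index 6.
Insert 143: h=15, slot 15 empty => index 15.
Insert 149: h=11, slot 11 empty => index 11.
Insert 404: h=11, slot 11 occupied => index 12.
Insert 574: h=11, slots 11,12,15 occupied => index 3.
Insert 522: h=6, slot 6 occupied => index 7.
Insert 438: h=11, slots 11,12,15,3 occupied => index 10.
Insert 896: h=6, slots 6,7,10,15 occupied => index 5.
Table: [∅, ∅, ∅, 574, ∅, 896, 199, 522, ∅, ∅, 438, 149, 404, ∅, ∅, 143, ∅]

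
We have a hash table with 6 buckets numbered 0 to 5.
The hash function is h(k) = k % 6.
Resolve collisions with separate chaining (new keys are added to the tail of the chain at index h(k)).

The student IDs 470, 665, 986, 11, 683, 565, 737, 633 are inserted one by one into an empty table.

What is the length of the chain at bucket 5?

4

470 -> bucket 2
665 -> bucket 5
986 -> bucket 2 (collision)
11 -> bucket 5 (collision)
683 -> bucket 5 (collision)
565 -> bucket 1
737 -> bucket 5 (collision)
633 -> bucket 3
Final buckets:
0: -
1: 565
2: 470 -> 986
3: 633
4: -
5: 665 -> 11 -> 683 -> 737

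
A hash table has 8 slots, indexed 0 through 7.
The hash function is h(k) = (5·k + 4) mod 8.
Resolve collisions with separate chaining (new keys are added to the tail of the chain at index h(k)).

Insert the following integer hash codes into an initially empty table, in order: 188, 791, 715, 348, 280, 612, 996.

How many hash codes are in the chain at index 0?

4

188 → bucket 0
791 → bucket 7
715 → bucket 3
348 → bucket 0 (collision)
280 → bucket 4
612 → bucket 0 (collision)
996 → bucket 0 (collision)
Final buckets:
0: 188 -> 348 -> 612 -> 996
1: —
2: —
3: 715
4: 280
5: —
6: —
7: 791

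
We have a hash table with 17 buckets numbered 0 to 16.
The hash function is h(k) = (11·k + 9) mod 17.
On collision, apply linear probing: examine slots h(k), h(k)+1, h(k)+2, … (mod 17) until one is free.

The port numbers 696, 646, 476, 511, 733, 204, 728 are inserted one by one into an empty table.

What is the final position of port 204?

696 hashes to 15; slot 15 is free → place at 15.
646 hashes to 9; slot 9 is free → place at 9.
476 hashes to 9; 9 taken → place at 10.
511 hashes to 3; slot 3 is free → place at 3.
733 hashes to 14; slot 14 is free → place at 14.
204 hashes to 9; 9,10 taken → place at 11.
728 hashes to 10; 10,11 taken → place at 12.
Table: [-, -, -, 511, -, -, -, -, -, 646, 476, 204, 728, -, 733, 696, -]

11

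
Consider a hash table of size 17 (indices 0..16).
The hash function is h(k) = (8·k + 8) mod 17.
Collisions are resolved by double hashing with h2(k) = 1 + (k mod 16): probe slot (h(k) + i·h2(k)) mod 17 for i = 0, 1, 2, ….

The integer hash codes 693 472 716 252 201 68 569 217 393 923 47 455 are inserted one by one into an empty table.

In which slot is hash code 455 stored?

Insert 693: h=10, slot 10 empty -> index 10.
Insert 472: h=10, h2=9, slot 10 occupied -> index 2.
Insert 716: h=7, slot 7 empty -> index 7.
Insert 252: h=1, slot 1 empty -> index 1.
Insert 201: h=1, h2=10, slot 1 occupied -> index 11.
Insert 68: h=8, slot 8 empty -> index 8.
Insert 569: h=4, slot 4 empty -> index 4.
Insert 217: h=10, h2=10, slot 10 occupied -> index 3.
Insert 393: h=7, h2=10, slot 7 occupied -> index 0.
Insert 923: h=14, slot 14 empty -> index 14.
Insert 47: h=10, h2=16, slot 10 occupied -> index 9.
Insert 455: h=10, h2=8, slots 10,1,9,0,8 occupied -> index 16.
Table: [393, 252, 472, 217, 569, _, _, 716, 68, 47, 693, 201, _, _, 923, _, 455]

16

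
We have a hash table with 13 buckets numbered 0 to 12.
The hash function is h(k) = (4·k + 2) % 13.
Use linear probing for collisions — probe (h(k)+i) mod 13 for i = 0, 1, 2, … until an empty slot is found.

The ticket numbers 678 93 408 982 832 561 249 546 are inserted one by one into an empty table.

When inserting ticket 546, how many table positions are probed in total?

2

678: h=10 -> slot 10
93: h=10, probe 10,11 -> slot 11
408: h=9 -> slot 9
982: h=4 -> slot 4
832: h=2 -> slot 2
561: h=10, probe 10,11,12 -> slot 12
249: h=10, probe 10,11,12,0 -> slot 0
546: h=2, probe 2,3 -> slot 3
Table: [249, _, 832, 546, 982, _, _, _, _, 408, 678, 93, 561]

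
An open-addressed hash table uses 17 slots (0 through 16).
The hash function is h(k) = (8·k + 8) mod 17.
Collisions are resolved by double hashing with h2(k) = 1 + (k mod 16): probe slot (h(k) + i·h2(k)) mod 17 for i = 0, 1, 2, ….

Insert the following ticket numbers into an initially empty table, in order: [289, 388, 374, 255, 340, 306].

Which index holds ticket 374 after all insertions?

15

289 hashes to 8; slot 8 is free -> place at 8.
388 hashes to 1; slot 1 is free -> place at 1.
374 hashes to 8, h2=7; 8 taken -> place at 15.
255 hashes to 8, h2=16; 8 taken -> place at 7.
340 hashes to 8, h2=5; 8 taken -> place at 13.
306 hashes to 8, h2=3; 8 taken -> place at 11.
Table: [., 388, ., ., ., ., ., 255, 289, ., ., 306, ., 340, ., 374, .]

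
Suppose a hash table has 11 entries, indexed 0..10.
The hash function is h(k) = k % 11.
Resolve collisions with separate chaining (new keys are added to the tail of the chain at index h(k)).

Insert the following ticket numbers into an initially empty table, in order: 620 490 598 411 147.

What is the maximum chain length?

Insert 620: h=4, bucket 4 empty → new chain.
Insert 490: h=6, bucket 6 empty → new chain.
Insert 598: h=4, bucket 4 nonempty → append to chain.
Insert 411: h=4, bucket 4 nonempty → append to chain.
Insert 147: h=4, bucket 4 nonempty → append to chain.
Final buckets:
0: .
1: .
2: .
3: .
4: 620 -> 598 -> 411 -> 147
5: .
6: 490
7: .
8: .
9: .
10: .

4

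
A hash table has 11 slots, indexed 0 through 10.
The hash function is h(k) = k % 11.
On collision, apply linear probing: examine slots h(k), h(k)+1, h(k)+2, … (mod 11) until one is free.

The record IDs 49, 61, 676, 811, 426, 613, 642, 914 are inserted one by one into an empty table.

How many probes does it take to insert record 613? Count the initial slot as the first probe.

3

Insert 49: h=5, slot 5 empty → index 5.
Insert 61: h=6, slot 6 empty → index 6.
Insert 676: h=5, slots 5,6 occupied → index 7.
Insert 811: h=8, slot 8 empty → index 8.
Insert 426: h=8, slot 8 occupied → index 9.
Insert 613: h=8, slots 8,9 occupied → index 10.
Insert 642: h=4, slot 4 empty → index 4.
Insert 914: h=1, slot 1 empty → index 1.
Table: [_, 914, _, _, 642, 49, 61, 676, 811, 426, 613]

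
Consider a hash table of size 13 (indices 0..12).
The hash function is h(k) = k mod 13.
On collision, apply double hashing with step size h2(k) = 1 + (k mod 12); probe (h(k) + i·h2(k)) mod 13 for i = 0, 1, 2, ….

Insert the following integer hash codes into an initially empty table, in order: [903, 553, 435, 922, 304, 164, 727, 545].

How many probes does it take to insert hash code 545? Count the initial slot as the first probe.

903 hashes to 6; slot 6 is free → place at 6.
553 hashes to 7; slot 7 is free → place at 7.
435 hashes to 6, h2=4; 6 taken → place at 10.
922 hashes to 12; slot 12 is free → place at 12.
304 hashes to 5; slot 5 is free → place at 5.
164 hashes to 8; slot 8 is free → place at 8.
727 hashes to 12, h2=8; 12,7 taken → place at 2.
545 hashes to 12, h2=6; 12,5 taken → place at 11.
Table: [_, _, 727, _, _, 304, 903, 553, 164, _, 435, 545, 922]

3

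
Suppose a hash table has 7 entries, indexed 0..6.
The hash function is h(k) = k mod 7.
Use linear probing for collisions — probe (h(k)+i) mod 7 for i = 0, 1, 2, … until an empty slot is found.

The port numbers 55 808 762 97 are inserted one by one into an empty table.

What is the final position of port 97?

55: h=6 → slot 6
808: h=3 → slot 3
762: h=6, probe 6,0 → slot 0
97: h=6, probe 6,0,1 → slot 1
Table: [762, 97, -, 808, -, -, 55]

1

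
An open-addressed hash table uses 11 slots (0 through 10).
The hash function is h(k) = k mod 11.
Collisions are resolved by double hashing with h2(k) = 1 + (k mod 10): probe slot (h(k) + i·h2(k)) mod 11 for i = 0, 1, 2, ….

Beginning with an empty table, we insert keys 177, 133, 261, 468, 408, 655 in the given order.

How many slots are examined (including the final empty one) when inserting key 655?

3

177: h=1 => slot 1
133: h=1, h2=4, probe 1,5 => slot 5
261: h=8 => slot 8
468: h=6 => slot 6
408: h=1, h2=9, probe 1,10 => slot 10
655: h=6, h2=6, probe 6,1,7 => slot 7
Table: [_, 177, _, _, _, 133, 468, 655, 261, _, 408]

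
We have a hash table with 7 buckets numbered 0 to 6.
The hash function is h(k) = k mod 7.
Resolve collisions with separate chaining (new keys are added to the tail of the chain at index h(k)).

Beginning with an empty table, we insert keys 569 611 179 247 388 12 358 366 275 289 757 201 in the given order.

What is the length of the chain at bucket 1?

569 → bucket 2
611 → bucket 2 (collision)
179 → bucket 4
247 → bucket 2 (collision)
388 → bucket 3
12 → bucket 5
358 → bucket 1
366 → bucket 2 (collision)
275 → bucket 2 (collision)
289 → bucket 2 (collision)
757 → bucket 1 (collision)
201 → bucket 5 (collision)
Final buckets:
0: .
1: 358 -> 757
2: 569 -> 611 -> 247 -> 366 -> 275 -> 289
3: 388
4: 179
5: 12 -> 201
6: .

2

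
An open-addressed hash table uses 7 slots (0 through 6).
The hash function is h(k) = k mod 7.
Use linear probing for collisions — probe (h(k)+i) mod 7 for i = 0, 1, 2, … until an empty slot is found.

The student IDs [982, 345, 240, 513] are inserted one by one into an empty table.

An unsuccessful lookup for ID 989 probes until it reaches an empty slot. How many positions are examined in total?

982 hashes to 2; slot 2 is free -> place at 2.
345 hashes to 2; 2 taken -> place at 3.
240 hashes to 2; 2,3 taken -> place at 4.
513 hashes to 2; 2,3,4 taken -> place at 5.
Table: [∅, ∅, 982, 345, 240, 513, ∅]
Lookup 989: h=2, probe 2,3,4,5,6 → slot 6 empty, not found.

5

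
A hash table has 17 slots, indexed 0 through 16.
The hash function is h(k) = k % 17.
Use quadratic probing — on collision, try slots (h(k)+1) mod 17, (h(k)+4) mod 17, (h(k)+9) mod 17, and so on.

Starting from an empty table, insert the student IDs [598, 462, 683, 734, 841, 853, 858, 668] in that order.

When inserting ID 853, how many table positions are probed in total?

Insert 598: h=3, slot 3 empty -> index 3.
Insert 462: h=3, slot 3 occupied -> index 4.
Insert 683: h=3, slots 3,4 occupied -> index 7.
Insert 734: h=3, slots 3,4,7 occupied -> index 12.
Insert 841: h=8, slot 8 empty -> index 8.
Insert 853: h=3, slots 3,4,7,12 occupied -> index 2.
Insert 858: h=8, slot 8 occupied -> index 9.
Insert 668: h=5, slot 5 empty -> index 5.
Table: [-, -, 853, 598, 462, 668, -, 683, 841, 858, -, -, 734, -, -, -, -]

5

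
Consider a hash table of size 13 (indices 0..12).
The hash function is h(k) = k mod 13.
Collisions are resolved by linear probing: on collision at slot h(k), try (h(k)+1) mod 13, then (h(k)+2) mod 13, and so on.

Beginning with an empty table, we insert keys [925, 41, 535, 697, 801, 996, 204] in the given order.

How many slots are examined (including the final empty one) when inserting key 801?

925 hashes to 2; slot 2 is free => place at 2.
41 hashes to 2; 2 taken => place at 3.
535 hashes to 2; 2,3 taken => place at 4.
697 hashes to 8; slot 8 is free => place at 8.
801 hashes to 8; 8 taken => place at 9.
996 hashes to 8; 8,9 taken => place at 10.
204 hashes to 9; 9,10 taken => place at 11.
Table: [-, -, 925, 41, 535, -, -, -, 697, 801, 996, 204, -]

2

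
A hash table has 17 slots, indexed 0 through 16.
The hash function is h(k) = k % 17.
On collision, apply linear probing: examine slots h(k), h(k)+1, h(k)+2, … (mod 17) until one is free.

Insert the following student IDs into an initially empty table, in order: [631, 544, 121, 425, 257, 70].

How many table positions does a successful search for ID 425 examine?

2

Insert 631: h=2, slot 2 empty → index 2.
Insert 544: h=0, slot 0 empty → index 0.
Insert 121: h=2, slot 2 occupied → index 3.
Insert 425: h=0, slot 0 occupied → index 1.
Insert 257: h=2, slots 2,3 occupied → index 4.
Insert 70: h=2, slots 2,3,4 occupied → index 5.
Table: [544, 425, 631, 121, 257, 70, ., ., ., ., ., ., ., ., ., ., .]
Lookup 425: h=0, probe 0,1 → found at 1.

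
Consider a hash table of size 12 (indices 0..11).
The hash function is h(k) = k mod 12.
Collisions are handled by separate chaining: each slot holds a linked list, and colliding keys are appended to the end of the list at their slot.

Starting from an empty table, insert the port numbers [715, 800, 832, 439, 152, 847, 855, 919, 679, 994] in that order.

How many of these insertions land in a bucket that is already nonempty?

5

715 -> bucket 7
800 -> bucket 8
832 -> bucket 4
439 -> bucket 7 (collision)
152 -> bucket 8 (collision)
847 -> bucket 7 (collision)
855 -> bucket 3
919 -> bucket 7 (collision)
679 -> bucket 7 (collision)
994 -> bucket 10
Final buckets:
0: ∅
1: ∅
2: ∅
3: 855
4: 832
5: ∅
6: ∅
7: 715 -> 439 -> 847 -> 919 -> 679
8: 800 -> 152
9: ∅
10: 994
11: ∅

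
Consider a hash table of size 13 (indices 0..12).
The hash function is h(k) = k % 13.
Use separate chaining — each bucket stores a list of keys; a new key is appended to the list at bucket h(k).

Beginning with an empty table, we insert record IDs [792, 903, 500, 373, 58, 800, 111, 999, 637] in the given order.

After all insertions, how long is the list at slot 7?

2

Insert 792: h=12, bucket 12 empty → new chain.
Insert 903: h=6, bucket 6 empty → new chain.
Insert 500: h=6, bucket 6 nonempty → append to chain.
Insert 373: h=9, bucket 9 empty → new chain.
Insert 58: h=6, bucket 6 nonempty → append to chain.
Insert 800: h=7, bucket 7 empty → new chain.
Insert 111: h=7, bucket 7 nonempty → append to chain.
Insert 999: h=11, bucket 11 empty → new chain.
Insert 637: h=0, bucket 0 empty → new chain.
Final buckets:
0: 637
1: .
2: .
3: .
4: .
5: .
6: 903 -> 500 -> 58
7: 800 -> 111
8: .
9: 373
10: .
11: 999
12: 792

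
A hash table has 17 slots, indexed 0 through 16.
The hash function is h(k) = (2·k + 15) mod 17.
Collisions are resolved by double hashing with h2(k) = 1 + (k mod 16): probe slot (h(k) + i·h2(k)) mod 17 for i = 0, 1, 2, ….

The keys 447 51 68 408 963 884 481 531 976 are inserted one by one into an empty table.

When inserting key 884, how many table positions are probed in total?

Insert 447: h=8, slot 8 empty -> index 8.
Insert 51: h=15, slot 15 empty -> index 15.
Insert 68: h=15, h2=5, slot 15 occupied -> index 3.
Insert 408: h=15, h2=9, slot 15 occupied -> index 7.
Insert 963: h=3, h2=4, slots 3,7 occupied -> index 11.
Insert 884: h=15, h2=5, slots 15,3,8 occupied -> index 13.
Insert 481: h=8, h2=2, slot 8 occupied -> index 10.
Insert 531: h=6, slot 6 empty -> index 6.
Insert 976: h=12, slot 12 empty -> index 12.
Table: [., ., ., 68, ., ., 531, 408, 447, ., 481, 963, 976, 884, ., 51, .]

4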